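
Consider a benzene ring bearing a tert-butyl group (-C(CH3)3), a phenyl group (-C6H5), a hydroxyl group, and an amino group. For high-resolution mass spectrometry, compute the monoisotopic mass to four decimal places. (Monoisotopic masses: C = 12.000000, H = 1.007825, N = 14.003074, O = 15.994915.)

Atom tally by fragment:
  benzene ring core → C:6 H:6
  (− 4 ring H displaced by substituents)
  + C(CH3)3 → C:4 H:9
  + C6H5 → C:6 H:5
  + OH → O:1 H:1
  + NH2 → N:1 H:2
Element totals:
  C: 16
  H: 19
  N: 1
  O: 1
Molecular formula: C16H19NO.
  M = 16(12.0) + 19(1.007825) + 14.003074 + 15.994915
    = 192.000000 + 19.148675 + 14.003074 + 15.994915 = 241.146664

241.1467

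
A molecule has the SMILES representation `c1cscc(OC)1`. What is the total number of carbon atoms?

5

Atom tally by fragment:
  thiophene ring core → C:4 H:4 S:1
  (− 1 ring H displaced by substituents)
  + OCH3 → C:1 H:3 O:1
Element totals:
  C: 5
  H: 6
  O: 1
  S: 1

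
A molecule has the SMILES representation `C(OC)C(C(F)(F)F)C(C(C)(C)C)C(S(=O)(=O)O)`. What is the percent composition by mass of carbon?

41.09%

Atom tally by fragment:
  CH3OCH2 → C:2 H:5 O:1
  CH(CF3) → C:2 H:1 F:3
  CH(C(CH3)3) → C:5 H:10
  CH2SO3H → C:1 H:3 S:1 O:3
Element totals:
  C: 10
  H: 19
  F: 3
  O: 4
  S: 1
Molecular formula: C10H19F3O4S.
Molar mass = 292.312 g/mol.
Mass from C: 10 × 12.011 = 120.110 g/mol.
%C = 120.110 / 292.312 × 100 = 41.09%.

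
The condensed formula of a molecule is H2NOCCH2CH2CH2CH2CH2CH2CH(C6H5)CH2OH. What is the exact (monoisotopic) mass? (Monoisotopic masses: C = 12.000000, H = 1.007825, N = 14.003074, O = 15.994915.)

249.1729

Atom tally by fragment:
  H2NOCCH2 → C:2 H:4 O:1 N:1
  CH2 → C:1 H:2
  CH2 → C:1 H:2
  CH2 → C:1 H:2
  CH2 → C:1 H:2
  CH2 → C:1 H:2
  CH(C6H5) → C:7 H:6
  CH2OH → C:1 H:3 O:1
Element totals:
  C: 15
  H: 23
  N: 1
  O: 2
Molecular formula: C15H23NO2.
  M = 15(12.0) + 23(1.007825) + 14.003074 + 2(15.994915)
    = 180.000000 + 23.179975 + 14.003074 + 31.989830 = 249.172879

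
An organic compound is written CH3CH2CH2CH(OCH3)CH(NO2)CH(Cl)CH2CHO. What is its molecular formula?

Atom tally by fragment:
  CH3 → C:1 H:3
  CH2 → C:1 H:2
  CH2 → C:1 H:2
  CH(OCH3) → C:2 H:4 O:1
  CH(NO2) → C:1 H:1 N:1 O:2
  CH(Cl) → C:1 H:1 Cl:1
  CH2CHO → C:2 H:3 O:1
Element totals:
  C: 9
  H: 16
  Cl: 1
  N: 1
  O: 4

C9H16ClNO4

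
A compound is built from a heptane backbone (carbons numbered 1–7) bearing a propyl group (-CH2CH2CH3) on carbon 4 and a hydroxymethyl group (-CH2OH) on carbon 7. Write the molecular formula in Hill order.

Atom tally by fragment:
  CH3 → C:1 H:3
  CH2 → C:1 H:2
  CH2 → C:1 H:2
  CH(CH2CH2CH3) → C:4 H:8
  CH2 → C:1 H:2
  CH2 → C:1 H:2
  CH2CH2OH → C:2 H:5 O:1
Element totals:
  C: 11
  H: 24
  O: 1

C11H24O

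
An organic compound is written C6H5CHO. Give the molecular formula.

Atom tally by fragment:
  benzene ring core → C:6 H:6
  (− 1 ring H displaced by substituents)
  + CHO → C:1 H:1 O:1
Element totals:
  C: 7
  H: 6
  O: 1

C7H6O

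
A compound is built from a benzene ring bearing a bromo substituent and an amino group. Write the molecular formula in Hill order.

C6H6BrN

Atom tally by fragment:
  benzene ring core → C:6 H:6
  (− 2 ring H displaced by substituents)
  + Br → Br:1
  + NH2 → N:1 H:2
Element totals:
  C: 6
  H: 6
  Br: 1
  N: 1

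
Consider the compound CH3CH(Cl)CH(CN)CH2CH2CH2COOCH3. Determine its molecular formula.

C9H14ClNO2

Element totals:
  C: 9
  H: 14
  Cl: 1
  N: 1
  O: 2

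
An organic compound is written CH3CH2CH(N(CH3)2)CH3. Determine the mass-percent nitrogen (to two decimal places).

13.84%

Atom tally by fragment:
  CH3 → C:1 H:3
  CH2 → C:1 H:2
  CH(N(CH3)2) → C:3 H:7 N:1
  CH3 → C:1 H:3
Element totals:
  C: 6
  H: 15
  N: 1
Molecular formula: C6H15N.
Molar mass = 101.193 g/mol.
Mass from N: 1 × 14.007 = 14.007 g/mol.
%N = 14.007 / 101.193 × 100 = 13.84%.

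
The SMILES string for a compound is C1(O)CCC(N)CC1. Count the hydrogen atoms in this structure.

13

Atom tally by fragment:
  cyclohexane ring core → C:6 H:12
  (− 2 ring H displaced by substituents)
  + OH → O:1 H:1
  + NH2 → N:1 H:2
Element totals:
  C: 6
  H: 13
  N: 1
  O: 1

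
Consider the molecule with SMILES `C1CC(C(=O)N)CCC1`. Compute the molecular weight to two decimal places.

127.19 g/mol

Atom tally by fragment:
  cyclohexane ring core → C:6 H:12
  (− 1 ring H displaced by substituents)
  + CONH2 → C:1 H:2 O:1 N:1
Element totals:
  C: 7
  H: 13
  N: 1
  O: 1
Molecular formula: C7H13NO.
  M = 7(12.011) + 13(1.008) + 14.007 + 15.999
    = 84.077 + 13.104 + 14.007 + 15.999 = 127.187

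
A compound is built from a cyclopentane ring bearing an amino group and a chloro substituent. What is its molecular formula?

C5H10ClN

Atom tally by fragment:
  cyclopentane ring core → C:5 H:10
  (− 2 ring H displaced by substituents)
  + NH2 → N:1 H:2
  + Cl → Cl:1
Element totals:
  C: 5
  H: 10
  Cl: 1
  N: 1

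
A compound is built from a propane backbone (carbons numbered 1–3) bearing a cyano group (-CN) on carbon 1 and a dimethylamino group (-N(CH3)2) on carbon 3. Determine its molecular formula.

Atom tally by fragment:
  NCCH2 → C:2 H:2 N:1
  CH2 → C:1 H:2
  CH2N(CH3)2 → C:3 H:8 N:1
Element totals:
  C: 6
  H: 12
  N: 2

C6H12N2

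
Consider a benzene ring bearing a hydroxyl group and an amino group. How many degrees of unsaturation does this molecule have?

4

Atom tally by fragment:
  benzene ring core → C:6 H:6
  (− 2 ring H displaced by substituents)
  + OH → O:1 H:1
  + NH2 → N:1 H:2
Element totals:
  C: 6
  H: 7
  N: 1
  O: 1
Molecular formula: C6H7NO.
DoU = (2C + 2 + N − H − X) / 2 = (2·6 + 2 + 1 − 7 − 0) / 2 = 4.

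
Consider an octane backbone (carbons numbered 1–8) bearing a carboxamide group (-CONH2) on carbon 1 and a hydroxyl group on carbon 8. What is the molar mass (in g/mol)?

Atom tally by fragment:
  H2NOCCH2 → C:2 H:4 O:1 N:1
  CH2 → C:1 H:2
  CH2 → C:1 H:2
  CH2 → C:1 H:2
  CH2 → C:1 H:2
  CH2 → C:1 H:2
  CH2 → C:1 H:2
  CH2OH → C:1 H:3 O:1
Element totals:
  C: 9
  H: 19
  N: 1
  O: 2
Molecular formula: C9H19NO2.
  M = 9(12.011) + 19(1.008) + 14.007 + 2(15.999)
    = 108.099 + 19.152 + 14.007 + 31.998 = 173.256

173.26 g/mol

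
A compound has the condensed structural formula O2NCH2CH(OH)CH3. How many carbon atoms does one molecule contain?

3

Atom tally by fragment:
  O2NCH2 → C:1 H:2 N:1 O:2
  CH(OH) → C:1 H:2 O:1
  CH3 → C:1 H:3
Element totals:
  C: 3
  H: 7
  N: 1
  O: 3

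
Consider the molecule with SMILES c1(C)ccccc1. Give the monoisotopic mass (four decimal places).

92.0626

Atom tally by fragment:
  benzene ring core → C:6 H:6
  (− 1 ring H displaced by substituents)
  + CH3 → C:1 H:3
Element totals:
  C: 7
  H: 8
Molecular formula: C7H8.
  M = 7(12.0) + 8(1.007825)
    = 84.000000 + 8.062600 = 92.062600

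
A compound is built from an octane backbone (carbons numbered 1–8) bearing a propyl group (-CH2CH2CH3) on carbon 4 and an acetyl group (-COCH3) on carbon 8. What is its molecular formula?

C13H26O

Atom tally by fragment:
  CH3 → C:1 H:3
  CH2 → C:1 H:2
  CH2 → C:1 H:2
  CH(CH2CH2CH3) → C:4 H:8
  CH2 → C:1 H:2
  CH2 → C:1 H:2
  CH2 → C:1 H:2
  CH2COCH3 → C:3 H:5 O:1
Element totals:
  C: 13
  H: 26
  O: 1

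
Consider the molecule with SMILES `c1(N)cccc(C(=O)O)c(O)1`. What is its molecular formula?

Atom tally by fragment:
  benzene ring core → C:6 H:6
  (− 3 ring H displaced by substituents)
  + NH2 → N:1 H:2
  + COOH → C:1 H:1 O:2
  + OH → O:1 H:1
Element totals:
  C: 7
  H: 7
  N: 1
  O: 3

C7H7NO3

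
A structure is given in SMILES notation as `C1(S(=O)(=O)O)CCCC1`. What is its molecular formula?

Atom tally by fragment:
  cyclopentane ring core → C:5 H:10
  (− 1 ring H displaced by substituents)
  + SO3H → S:1 O:3 H:1
Element totals:
  C: 5
  H: 10
  O: 3
  S: 1

C5H10O3S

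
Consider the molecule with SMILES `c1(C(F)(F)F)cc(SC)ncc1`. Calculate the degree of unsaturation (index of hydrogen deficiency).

Atom tally by fragment:
  pyridine ring core → C:5 H:5 N:1
  (− 2 ring H displaced by substituents)
  + CF3 → C:1 F:3
  + SCH3 → C:1 H:3 S:1
Element totals:
  C: 7
  H: 6
  F: 3
  N: 1
  S: 1
Molecular formula: C7H6F3NS.
DoU = (2C + 2 + N − H − X) / 2 = (2·7 + 2 + 1 − 6 − 3) / 2 = 4.

4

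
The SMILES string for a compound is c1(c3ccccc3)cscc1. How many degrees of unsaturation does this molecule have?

7

Atom tally by fragment:
  thiophene ring core → C:4 H:4 S:1
  (− 1 ring H displaced by substituents)
  + C6H5 → C:6 H:5
Element totals:
  C: 10
  H: 8
  S: 1
Molecular formula: C10H8S.
DoU = (2C + 2 + N − H − X) / 2 = (2·10 + 2 + 0 − 8 − 0) / 2 = 7.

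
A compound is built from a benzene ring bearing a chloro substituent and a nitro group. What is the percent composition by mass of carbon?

Atom tally by fragment:
  benzene ring core → C:6 H:6
  (− 2 ring H displaced by substituents)
  + Cl → Cl:1
  + NO2 → N:1 O:2
Element totals:
  C: 6
  H: 4
  Cl: 1
  N: 1
  O: 2
Molecular formula: C6H4ClNO2.
Molar mass = 157.553 g/mol.
Mass from C: 6 × 12.011 = 72.066 g/mol.
%C = 72.066 / 157.553 × 100 = 45.74%.

45.74%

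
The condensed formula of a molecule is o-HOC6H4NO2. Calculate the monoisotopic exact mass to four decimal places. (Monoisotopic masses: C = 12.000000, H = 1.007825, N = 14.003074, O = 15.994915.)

139.0269

Atom tally by fragment:
  benzene ring core → C:6 H:6
  (− 2 ring H displaced by substituents)
  + OH → O:1 H:1
  + NO2 → N:1 O:2
Element totals:
  C: 6
  H: 5
  N: 1
  O: 3
Molecular formula: C6H5NO3.
  M = 6(12.0) + 5(1.007825) + 14.003074 + 3(15.994915)
    = 72.000000 + 5.039125 + 14.003074 + 47.984745 = 139.026944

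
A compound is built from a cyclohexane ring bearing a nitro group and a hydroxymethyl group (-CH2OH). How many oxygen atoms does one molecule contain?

3

Atom tally by fragment:
  cyclohexane ring core → C:6 H:12
  (− 2 ring H displaced by substituents)
  + NO2 → N:1 O:2
  + CH2OH → C:1 H:3 O:1
Element totals:
  C: 7
  H: 13
  N: 1
  O: 3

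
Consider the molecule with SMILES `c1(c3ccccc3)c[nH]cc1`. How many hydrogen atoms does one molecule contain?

Atom tally by fragment:
  pyrrole ring core → C:4 H:5 N:1
  (− 1 ring H displaced by substituents)
  + C6H5 → C:6 H:5
Element totals:
  C: 10
  H: 9
  N: 1

9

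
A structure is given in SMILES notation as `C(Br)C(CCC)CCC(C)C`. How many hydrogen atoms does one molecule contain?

21

Atom tally by fragment:
  BrCH2 → C:1 H:2 Br:1
  CH(CH2CH2CH3) → C:4 H:8
  CH2 → C:1 H:2
  CH2 → C:1 H:2
  CH(CH3) → C:2 H:4
  CH3 → C:1 H:3
Element totals:
  C: 10
  H: 21
  Br: 1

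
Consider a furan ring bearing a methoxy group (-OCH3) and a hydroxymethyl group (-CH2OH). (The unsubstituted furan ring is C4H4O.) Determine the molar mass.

128.13 g/mol

Atom tally by fragment:
  furan ring core → C:4 H:4 O:1
  (− 2 ring H displaced by substituents)
  + OCH3 → C:1 H:3 O:1
  + CH2OH → C:1 H:3 O:1
Element totals:
  C: 6
  H: 8
  O: 3
Molecular formula: C6H8O3.
  M = 6(12.011) + 8(1.008) + 3(15.999)
    = 72.066 + 8.064 + 47.997 = 128.127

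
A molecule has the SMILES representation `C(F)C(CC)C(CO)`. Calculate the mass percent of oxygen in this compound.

Atom tally by fragment:
  FCH2 → C:1 H:2 F:1
  CH(C2H5) → C:3 H:6
  CH2CH2OH → C:2 H:5 O:1
Element totals:
  C: 6
  H: 13
  F: 1
  O: 1
Molecular formula: C6H13FO.
Molar mass = 120.167 g/mol.
Mass from O: 1 × 15.999 = 15.999 g/mol.
%O = 15.999 / 120.167 × 100 = 13.31%.

13.31%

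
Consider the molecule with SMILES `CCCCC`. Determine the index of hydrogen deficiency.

Atom tally by fragment:
  CH3 → C:1 H:3
  CH2 → C:1 H:2
  CH2 → C:1 H:2
  CH2 → C:1 H:2
  CH3 → C:1 H:3
Element totals:
  C: 5
  H: 12
Molecular formula: C5H12.
DoU = (2C + 2 + N − H − X) / 2 = (2·5 + 2 + 0 − 12 − 0) / 2 = 0.

0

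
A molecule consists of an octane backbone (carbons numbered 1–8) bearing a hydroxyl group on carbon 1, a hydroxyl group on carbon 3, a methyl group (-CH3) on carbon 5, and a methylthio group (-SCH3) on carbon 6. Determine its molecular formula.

Atom tally by fragment:
  HOCH2 → C:1 H:3 O:1
  CH2 → C:1 H:2
  CH(OH) → C:1 H:2 O:1
  CH2 → C:1 H:2
  CH(CH3) → C:2 H:4
  CH(SCH3) → C:2 H:4 S:1
  CH2 → C:1 H:2
  CH3 → C:1 H:3
Element totals:
  C: 10
  H: 22
  O: 2
  S: 1

C10H22O2S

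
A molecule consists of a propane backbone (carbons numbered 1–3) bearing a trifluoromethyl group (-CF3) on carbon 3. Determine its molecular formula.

Atom tally by fragment:
  CH3 → C:1 H:3
  CH2 → C:1 H:2
  CH2CF3 → C:2 H:2 F:3
Element totals:
  C: 4
  H: 7
  F: 3

C4H7F3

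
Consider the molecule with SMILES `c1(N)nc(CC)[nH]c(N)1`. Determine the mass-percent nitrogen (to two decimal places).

44.41%

Atom tally by fragment:
  imidazole ring core → C:3 H:4 N:2
  (− 3 ring H displaced by substituents)
  + NH2 → N:1 H:2
  + C2H5 → C:2 H:5
  + NH2 → N:1 H:2
Element totals:
  C: 5
  H: 10
  N: 4
Molecular formula: C5H10N4.
Molar mass = 126.163 g/mol.
Mass from N: 4 × 14.007 = 56.028 g/mol.
%N = 56.028 / 126.163 × 100 = 44.41%.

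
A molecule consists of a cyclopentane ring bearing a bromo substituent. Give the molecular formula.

C5H9Br

Atom tally by fragment:
  cyclopentane ring core → C:5 H:10
  (− 1 ring H displaced by substituents)
  + Br → Br:1
Element totals:
  C: 5
  H: 9
  Br: 1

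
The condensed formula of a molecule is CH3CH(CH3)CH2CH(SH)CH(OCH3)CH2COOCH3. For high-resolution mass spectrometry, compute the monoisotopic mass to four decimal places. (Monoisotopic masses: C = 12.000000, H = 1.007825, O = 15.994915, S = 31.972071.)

Atom tally by fragment:
  CH3 → C:1 H:3
  CH(CH3) → C:2 H:4
  CH2 → C:1 H:2
  CH(SH) → C:1 H:2 S:1
  CH(OCH3) → C:2 H:4 O:1
  CH2COOCH3 → C:3 H:5 O:2
Element totals:
  C: 10
  H: 20
  O: 3
  S: 1
Molecular formula: C10H20O3S.
  M = 10(12.0) + 20(1.007825) + 3(15.994915) + 31.972071
    = 120.000000 + 20.156500 + 47.984745 + 31.972071 = 220.113316

220.1133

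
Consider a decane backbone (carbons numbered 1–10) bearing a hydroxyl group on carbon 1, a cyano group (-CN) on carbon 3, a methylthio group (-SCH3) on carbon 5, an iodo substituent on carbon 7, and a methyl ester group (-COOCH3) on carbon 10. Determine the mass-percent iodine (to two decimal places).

Atom tally by fragment:
  HOCH2 → C:1 H:3 O:1
  CH2 → C:1 H:2
  CH(CN) → C:2 H:1 N:1
  CH2 → C:1 H:2
  CH(SCH3) → C:2 H:4 S:1
  CH2 → C:1 H:2
  CH(I) → C:1 H:1 I:1
  CH2 → C:1 H:2
  CH2 → C:1 H:2
  CH2COOCH3 → C:3 H:5 O:2
Element totals:
  C: 14
  H: 24
  I: 1
  N: 1
  O: 3
  S: 1
Molecular formula: C14H24INO3S.
Molar mass = 413.314 g/mol.
Mass from I: 1 × 126.904 = 126.904 g/mol.
%I = 126.904 / 413.314 × 100 = 30.70%.

30.70%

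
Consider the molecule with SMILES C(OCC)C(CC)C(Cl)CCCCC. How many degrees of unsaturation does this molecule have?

0

Atom tally by fragment:
  C2H5OCH2 → C:3 H:7 O:1
  CH(C2H5) → C:3 H:6
  CH(Cl) → C:1 H:1 Cl:1
  CH2 → C:1 H:2
  CH2 → C:1 H:2
  CH2 → C:1 H:2
  CH2 → C:1 H:2
  CH3 → C:1 H:3
Element totals:
  C: 12
  H: 25
  Cl: 1
  O: 1
Molecular formula: C12H25ClO.
DoU = (2C + 2 + N − H − X) / 2 = (2·12 + 2 + 0 − 25 − 1) / 2 = 0.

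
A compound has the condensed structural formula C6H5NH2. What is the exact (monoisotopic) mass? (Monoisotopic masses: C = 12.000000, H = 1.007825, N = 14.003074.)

93.0578

Element totals:
  C: 6
  H: 7
  N: 1
Molecular formula: C6H7N.
  M = 6(12.0) + 7(1.007825) + 14.003074
    = 72.000000 + 7.054775 + 14.003074 = 93.057849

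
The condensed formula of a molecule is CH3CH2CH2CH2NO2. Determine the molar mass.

Atom tally by fragment:
  CH3 → C:1 H:3
  CH2 → C:1 H:2
  CH2 → C:1 H:2
  CH2NO2 → C:1 H:2 N:1 O:2
Element totals:
  C: 4
  H: 9
  N: 1
  O: 2
Molecular formula: C4H9NO2.
  M = 4(12.011) + 9(1.008) + 14.007 + 2(15.999)
    = 48.044 + 9.072 + 14.007 + 31.998 = 103.121

103.12 g/mol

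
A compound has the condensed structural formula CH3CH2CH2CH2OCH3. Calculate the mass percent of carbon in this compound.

68.13%

Element totals:
  C: 5
  H: 12
  O: 1
Molecular formula: C5H12O.
Molar mass = 88.150 g/mol.
Mass from C: 5 × 12.011 = 60.055 g/mol.
%C = 60.055 / 88.150 × 100 = 68.13%.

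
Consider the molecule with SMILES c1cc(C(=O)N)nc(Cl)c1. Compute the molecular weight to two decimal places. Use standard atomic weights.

Atom tally by fragment:
  pyridine ring core → C:5 H:5 N:1
  (− 2 ring H displaced by substituents)
  + CONH2 → C:1 H:2 O:1 N:1
  + Cl → Cl:1
Element totals:
  C: 6
  H: 5
  Cl: 1
  N: 2
  O: 1
Molecular formula: C6H5ClN2O.
  M = 6(12.011) + 5(1.008) + 35.45 + 2(14.007) + 15.999
    = 72.066 + 5.040 + 35.450 + 28.014 + 15.999 = 156.569

156.57 g/mol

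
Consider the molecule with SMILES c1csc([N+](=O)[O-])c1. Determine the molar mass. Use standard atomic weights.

Atom tally by fragment:
  thiophene ring core → C:4 H:4 S:1
  (− 1 ring H displaced by substituents)
  + NO2 → N:1 O:2
Element totals:
  C: 4
  H: 3
  N: 1
  O: 2
  S: 1
Molecular formula: C4H3NO2S.
  M = 4(12.011) + 3(1.008) + 14.007 + 2(15.999) + 32.06
    = 48.044 + 3.024 + 14.007 + 31.998 + 32.060 = 129.133

129.13 g/mol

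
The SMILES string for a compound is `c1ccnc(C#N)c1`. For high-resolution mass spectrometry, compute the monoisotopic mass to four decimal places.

Atom tally by fragment:
  pyridine ring core → C:5 H:5 N:1
  (− 1 ring H displaced by substituents)
  + CN → C:1 N:1
Element totals:
  C: 6
  H: 4
  N: 2
Molecular formula: C6H4N2.
  M = 6(12.0) + 4(1.007825) + 2(14.003074)
    = 72.000000 + 4.031300 + 28.006148 = 104.037448

104.0374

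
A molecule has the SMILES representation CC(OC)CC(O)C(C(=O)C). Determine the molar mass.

Atom tally by fragment:
  CH3 → C:1 H:3
  CH(OCH3) → C:2 H:4 O:1
  CH2 → C:1 H:2
  CH(OH) → C:1 H:2 O:1
  CH2COCH3 → C:3 H:5 O:1
Element totals:
  C: 8
  H: 16
  O: 3
Molecular formula: C8H16O3.
  M = 8(12.011) + 16(1.008) + 3(15.999)
    = 96.088 + 16.128 + 47.997 = 160.213

160.21 g/mol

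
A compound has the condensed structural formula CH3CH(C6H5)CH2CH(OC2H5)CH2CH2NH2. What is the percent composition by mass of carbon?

Element totals:
  C: 14
  H: 23
  N: 1
  O: 1
Molecular formula: C14H23NO.
Molar mass = 221.344 g/mol.
Mass from C: 14 × 12.011 = 168.154 g/mol.
%C = 168.154 / 221.344 × 100 = 75.97%.

75.97%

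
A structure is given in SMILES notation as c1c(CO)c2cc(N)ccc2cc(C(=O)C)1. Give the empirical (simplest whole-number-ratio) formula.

Atom tally by fragment:
  naphthalene ring system core → C:10 H:8
  (− 3 ring H displaced by substituents)
  + CH2OH → C:1 H:3 O:1
  + NH2 → N:1 H:2
  + COCH3 → C:2 H:3 O:1
Element totals:
  C: 13
  H: 13
  N: 1
  O: 2
Molecular formula: C13H13NO2.
gcd of subscripts (13, 13, 1, 2) = 1, so the empirical formula equals the molecular formula.

C13H13NO2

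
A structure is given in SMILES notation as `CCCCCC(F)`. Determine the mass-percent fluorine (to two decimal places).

Atom tally by fragment:
  CH3 → C:1 H:3
  CH2 → C:1 H:2
  CH2 → C:1 H:2
  CH2 → C:1 H:2
  CH2 → C:1 H:2
  CH2F → C:1 H:2 F:1
Element totals:
  C: 6
  H: 13
  F: 1
Molecular formula: C6H13F.
Molar mass = 104.168 g/mol.
Mass from F: 1 × 18.998 = 18.998 g/mol.
%F = 18.998 / 104.168 × 100 = 18.24%.

18.24%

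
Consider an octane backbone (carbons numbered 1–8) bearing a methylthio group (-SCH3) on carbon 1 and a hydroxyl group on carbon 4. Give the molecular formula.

C9H20OS

Atom tally by fragment:
  CH3SCH2 → C:2 H:5 S:1
  CH2 → C:1 H:2
  CH2 → C:1 H:2
  CH(OH) → C:1 H:2 O:1
  CH2 → C:1 H:2
  CH2 → C:1 H:2
  CH2 → C:1 H:2
  CH3 → C:1 H:3
Element totals:
  C: 9
  H: 20
  O: 1
  S: 1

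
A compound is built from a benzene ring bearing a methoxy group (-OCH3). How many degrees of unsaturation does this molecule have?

Atom tally by fragment:
  benzene ring core → C:6 H:6
  (− 1 ring H displaced by substituents)
  + OCH3 → C:1 H:3 O:1
Element totals:
  C: 7
  H: 8
  O: 1
Molecular formula: C7H8O.
DoU = (2C + 2 + N − H − X) / 2 = (2·7 + 2 + 0 − 8 − 0) / 2 = 4.

4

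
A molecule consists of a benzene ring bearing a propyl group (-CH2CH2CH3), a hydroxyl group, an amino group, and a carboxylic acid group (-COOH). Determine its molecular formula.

C10H13NO3

Atom tally by fragment:
  benzene ring core → C:6 H:6
  (− 4 ring H displaced by substituents)
  + CH2CH2CH3 → C:3 H:7
  + OH → O:1 H:1
  + NH2 → N:1 H:2
  + COOH → C:1 H:1 O:2
Element totals:
  C: 10
  H: 13
  N: 1
  O: 3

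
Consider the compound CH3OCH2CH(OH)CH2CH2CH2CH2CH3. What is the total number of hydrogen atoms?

Atom tally by fragment:
  CH3OCH2 → C:2 H:5 O:1
  CH(OH) → C:1 H:2 O:1
  CH2 → C:1 H:2
  CH2 → C:1 H:2
  CH2 → C:1 H:2
  CH2 → C:1 H:2
  CH3 → C:1 H:3
Element totals:
  C: 8
  H: 18
  O: 2

18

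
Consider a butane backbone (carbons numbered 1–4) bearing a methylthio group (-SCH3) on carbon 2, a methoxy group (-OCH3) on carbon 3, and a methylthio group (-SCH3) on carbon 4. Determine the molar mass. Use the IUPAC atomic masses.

Atom tally by fragment:
  CH3 → C:1 H:3
  CH(SCH3) → C:2 H:4 S:1
  CH(OCH3) → C:2 H:4 O:1
  CH2SCH3 → C:2 H:5 S:1
Element totals:
  C: 7
  H: 16
  O: 1
  S: 2
Molecular formula: C7H16OS2.
  M = 7(12.011) + 16(1.008) + 15.999 + 2(32.06)
    = 84.077 + 16.128 + 15.999 + 64.120 = 180.324

180.32 g/mol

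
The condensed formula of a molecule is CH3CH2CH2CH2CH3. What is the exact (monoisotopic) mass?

72.0939

Atom tally by fragment:
  CH3 → C:1 H:3
  CH2 → C:1 H:2
  CH2 → C:1 H:2
  CH2 → C:1 H:2
  CH3 → C:1 H:3
Element totals:
  C: 5
  H: 12
Molecular formula: C5H12.
  M = 5(12.0) + 12(1.007825)
    = 60.000000 + 12.093900 = 72.093900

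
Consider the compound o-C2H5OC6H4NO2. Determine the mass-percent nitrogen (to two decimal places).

8.38%

Atom tally by fragment:
  benzene ring core → C:6 H:6
  (− 2 ring H displaced by substituents)
  + OC2H5 → C:2 H:5 O:1
  + NO2 → N:1 O:2
Element totals:
  C: 8
  H: 9
  N: 1
  O: 3
Molecular formula: C8H9NO3.
Molar mass = 167.164 g/mol.
Mass from N: 1 × 14.007 = 14.007 g/mol.
%N = 14.007 / 167.164 × 100 = 8.38%.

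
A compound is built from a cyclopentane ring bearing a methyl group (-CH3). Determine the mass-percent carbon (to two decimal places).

85.63%

Atom tally by fragment:
  cyclopentane ring core → C:5 H:10
  (− 1 ring H displaced by substituents)
  + CH3 → C:1 H:3
Element totals:
  C: 6
  H: 12
Molecular formula: C6H12.
Molar mass = 84.162 g/mol.
Mass from C: 6 × 12.011 = 72.066 g/mol.
%C = 72.066 / 84.162 × 100 = 85.63%.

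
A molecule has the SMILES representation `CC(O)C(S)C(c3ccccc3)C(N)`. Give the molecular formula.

C11H17NOS

Atom tally by fragment:
  CH3 → C:1 H:3
  CH(OH) → C:1 H:2 O:1
  CH(SH) → C:1 H:2 S:1
  CH(C6H5) → C:7 H:6
  CH2NH2 → C:1 H:4 N:1
Element totals:
  C: 11
  H: 17
  N: 1
  O: 1
  S: 1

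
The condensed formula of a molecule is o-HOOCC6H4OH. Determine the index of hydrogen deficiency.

5

Atom tally by fragment:
  benzene ring core → C:6 H:6
  (− 2 ring H displaced by substituents)
  + COOH → C:1 H:1 O:2
  + OH → O:1 H:1
Element totals:
  C: 7
  H: 6
  O: 3
Molecular formula: C7H6O3.
DoU = (2C + 2 + N − H − X) / 2 = (2·7 + 2 + 0 − 6 − 0) / 2 = 5.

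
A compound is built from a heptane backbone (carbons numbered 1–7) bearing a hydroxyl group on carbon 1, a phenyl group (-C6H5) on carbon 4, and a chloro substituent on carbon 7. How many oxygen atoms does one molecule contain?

1

Atom tally by fragment:
  HOCH2 → C:1 H:3 O:1
  CH2 → C:1 H:2
  CH2 → C:1 H:2
  CH(C6H5) → C:7 H:6
  CH2 → C:1 H:2
  CH2 → C:1 H:2
  CH2Cl → C:1 H:2 Cl:1
Element totals:
  C: 13
  H: 19
  Cl: 1
  O: 1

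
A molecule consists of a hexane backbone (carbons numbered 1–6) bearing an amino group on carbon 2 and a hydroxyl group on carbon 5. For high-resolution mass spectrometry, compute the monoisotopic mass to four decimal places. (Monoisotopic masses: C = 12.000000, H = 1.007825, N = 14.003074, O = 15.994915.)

117.1154

Atom tally by fragment:
  CH3 → C:1 H:3
  CH(NH2) → C:1 H:3 N:1
  CH2 → C:1 H:2
  CH2 → C:1 H:2
  CH(OH) → C:1 H:2 O:1
  CH3 → C:1 H:3
Element totals:
  C: 6
  H: 15
  N: 1
  O: 1
Molecular formula: C6H15NO.
  M = 6(12.0) + 15(1.007825) + 14.003074 + 15.994915
    = 72.000000 + 15.117375 + 14.003074 + 15.994915 = 117.115364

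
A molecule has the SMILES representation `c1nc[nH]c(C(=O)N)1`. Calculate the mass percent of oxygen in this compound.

14.40%

Atom tally by fragment:
  imidazole ring core → C:3 H:4 N:2
  (− 1 ring H displaced by substituents)
  + CONH2 → C:1 H:2 O:1 N:1
Element totals:
  C: 4
  H: 5
  N: 3
  O: 1
Molecular formula: C4H5N3O.
Molar mass = 111.104 g/mol.
Mass from O: 1 × 15.999 = 15.999 g/mol.
%O = 15.999 / 111.104 × 100 = 14.40%.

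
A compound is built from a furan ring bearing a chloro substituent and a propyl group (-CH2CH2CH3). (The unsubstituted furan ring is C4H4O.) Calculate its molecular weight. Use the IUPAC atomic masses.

144.60 g/mol

Atom tally by fragment:
  furan ring core → C:4 H:4 O:1
  (− 2 ring H displaced by substituents)
  + Cl → Cl:1
  + CH2CH2CH3 → C:3 H:7
Element totals:
  C: 7
  H: 9
  Cl: 1
  O: 1
Molecular formula: C7H9ClO.
  M = 7(12.011) + 9(1.008) + 35.45 + 15.999
    = 84.077 + 9.072 + 35.450 + 15.999 = 144.598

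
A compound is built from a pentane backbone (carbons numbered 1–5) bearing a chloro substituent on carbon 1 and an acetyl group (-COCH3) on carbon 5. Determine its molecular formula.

Atom tally by fragment:
  ClCH2 → C:1 H:2 Cl:1
  CH2 → C:1 H:2
  CH2 → C:1 H:2
  CH2 → C:1 H:2
  CH2COCH3 → C:3 H:5 O:1
Element totals:
  C: 7
  H: 13
  Cl: 1
  O: 1

C7H13ClO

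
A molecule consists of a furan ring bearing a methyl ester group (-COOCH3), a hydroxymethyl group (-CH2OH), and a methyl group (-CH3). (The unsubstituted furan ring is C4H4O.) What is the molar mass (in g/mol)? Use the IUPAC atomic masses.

Atom tally by fragment:
  furan ring core → C:4 H:4 O:1
  (− 3 ring H displaced by substituents)
  + COOCH3 → C:2 H:3 O:2
  + CH2OH → C:1 H:3 O:1
  + CH3 → C:1 H:3
Element totals:
  C: 8
  H: 10
  O: 4
Molecular formula: C8H10O4.
  M = 8(12.011) + 10(1.008) + 4(15.999)
    = 96.088 + 10.080 + 63.996 = 170.164

170.16 g/mol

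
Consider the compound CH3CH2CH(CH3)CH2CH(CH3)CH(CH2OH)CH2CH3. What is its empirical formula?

C11H24O

Element totals:
  C: 11
  H: 24
  O: 1
Molecular formula: C11H24O.
gcd of subscripts (11, 24, 1) = 1, so the empirical formula equals the molecular formula.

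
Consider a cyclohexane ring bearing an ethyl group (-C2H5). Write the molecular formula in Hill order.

C8H16

Atom tally by fragment:
  cyclohexane ring core → C:6 H:12
  (− 1 ring H displaced by substituents)
  + C2H5 → C:2 H:5
Element totals:
  C: 8
  H: 16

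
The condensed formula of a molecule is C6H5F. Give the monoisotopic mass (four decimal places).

Element totals:
  C: 6
  H: 5
  F: 1
Molecular formula: C6H5F.
  M = 6(12.0) + 5(1.007825) + 18.998403
    = 72.000000 + 5.039125 + 18.998403 = 96.037528

96.0375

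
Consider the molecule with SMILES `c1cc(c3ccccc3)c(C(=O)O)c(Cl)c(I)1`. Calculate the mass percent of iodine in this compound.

35.39%

Atom tally by fragment:
  benzene ring core → C:6 H:6
  (− 4 ring H displaced by substituents)
  + C6H5 → C:6 H:5
  + COOH → C:1 H:1 O:2
  + Cl → Cl:1
  + I → I:1
Element totals:
  C: 13
  H: 8
  Cl: 1
  I: 1
  O: 2
Molecular formula: C13H8ClIO2.
Molar mass = 358.559 g/mol.
Mass from I: 1 × 126.904 = 126.904 g/mol.
%I = 126.904 / 358.559 × 100 = 35.39%.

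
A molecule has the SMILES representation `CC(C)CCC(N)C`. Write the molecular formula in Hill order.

C7H17N

Atom tally by fragment:
  CH3 → C:1 H:3
  CH(CH3) → C:2 H:4
  CH2 → C:1 H:2
  CH2 → C:1 H:2
  CH(NH2) → C:1 H:3 N:1
  CH3 → C:1 H:3
Element totals:
  C: 7
  H: 17
  N: 1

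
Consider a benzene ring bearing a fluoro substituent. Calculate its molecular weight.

96.10 g/mol

Atom tally by fragment:
  benzene ring core → C:6 H:6
  (− 1 ring H displaced by substituents)
  + F → F:1
Element totals:
  C: 6
  H: 5
  F: 1
Molecular formula: C6H5F.
  M = 6(12.011) + 5(1.008) + 18.998
    = 72.066 + 5.040 + 18.998 = 96.104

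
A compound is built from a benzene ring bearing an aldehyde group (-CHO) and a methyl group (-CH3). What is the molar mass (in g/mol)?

Atom tally by fragment:
  benzene ring core → C:6 H:6
  (− 2 ring H displaced by substituents)
  + CHO → C:1 H:1 O:1
  + CH3 → C:1 H:3
Element totals:
  C: 8
  H: 8
  O: 1
Molecular formula: C8H8O.
  M = 8(12.011) + 8(1.008) + 15.999
    = 96.088 + 8.064 + 15.999 = 120.151

120.15 g/mol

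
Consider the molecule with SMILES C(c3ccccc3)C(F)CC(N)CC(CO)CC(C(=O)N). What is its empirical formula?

C16H25FN2O2

Atom tally by fragment:
  C6H5CH2 → C:7 H:7
  CH(F) → C:1 H:1 F:1
  CH2 → C:1 H:2
  CH(NH2) → C:1 H:3 N:1
  CH2 → C:1 H:2
  CH(CH2OH) → C:2 H:4 O:1
  CH2 → C:1 H:2
  CH2CONH2 → C:2 H:4 O:1 N:1
Element totals:
  C: 16
  H: 25
  F: 1
  N: 2
  O: 2
Molecular formula: C16H25FN2O2.
gcd of subscripts (16, 1, 25, 2, 2) = 1, so the empirical formula equals the molecular formula.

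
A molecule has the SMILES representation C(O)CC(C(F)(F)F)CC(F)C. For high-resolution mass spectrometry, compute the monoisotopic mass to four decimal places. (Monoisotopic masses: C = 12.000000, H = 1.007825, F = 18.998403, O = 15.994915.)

188.0824

Atom tally by fragment:
  HOCH2 → C:1 H:3 O:1
  CH2 → C:1 H:2
  CH(CF3) → C:2 H:1 F:3
  CH2 → C:1 H:2
  CH(F) → C:1 H:1 F:1
  CH3 → C:1 H:3
Element totals:
  C: 7
  H: 12
  F: 4
  O: 1
Molecular formula: C7H12F4O.
  M = 7(12.0) + 12(1.007825) + 4(18.998403) + 15.994915
    = 84.000000 + 12.093900 + 75.993612 + 15.994915 = 188.082427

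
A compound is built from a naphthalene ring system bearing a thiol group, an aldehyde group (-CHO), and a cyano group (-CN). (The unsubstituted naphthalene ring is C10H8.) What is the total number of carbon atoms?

Atom tally by fragment:
  naphthalene ring system core → C:10 H:8
  (− 3 ring H displaced by substituents)
  + SH → S:1 H:1
  + CHO → C:1 H:1 O:1
  + CN → C:1 N:1
Element totals:
  C: 12
  H: 7
  N: 1
  O: 1
  S: 1

12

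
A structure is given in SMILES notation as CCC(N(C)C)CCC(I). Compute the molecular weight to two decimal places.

255.14 g/mol

Atom tally by fragment:
  CH3 → C:1 H:3
  CH2 → C:1 H:2
  CH(N(CH3)2) → C:3 H:7 N:1
  CH2 → C:1 H:2
  CH2 → C:1 H:2
  CH2I → C:1 H:2 I:1
Element totals:
  C: 8
  H: 18
  I: 1
  N: 1
Molecular formula: C8H18IN.
  M = 8(12.011) + 18(1.008) + 126.904 + 14.007
    = 96.088 + 18.144 + 126.904 + 14.007 = 255.143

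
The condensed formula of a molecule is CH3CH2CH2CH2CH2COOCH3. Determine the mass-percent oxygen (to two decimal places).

24.58%

Atom tally by fragment:
  CH3 → C:1 H:3
  CH2 → C:1 H:2
  CH2 → C:1 H:2
  CH2 → C:1 H:2
  CH2COOCH3 → C:3 H:5 O:2
Element totals:
  C: 7
  H: 14
  O: 2
Molecular formula: C7H14O2.
Molar mass = 130.187 g/mol.
Mass from O: 2 × 15.999 = 31.998 g/mol.
%O = 31.998 / 130.187 × 100 = 24.58%.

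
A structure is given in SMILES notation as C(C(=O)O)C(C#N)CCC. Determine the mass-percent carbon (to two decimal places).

59.56%

Atom tally by fragment:
  HOOCCH2 → C:2 H:3 O:2
  CH(CN) → C:2 H:1 N:1
  CH2 → C:1 H:2
  CH2 → C:1 H:2
  CH3 → C:1 H:3
Element totals:
  C: 7
  H: 11
  N: 1
  O: 2
Molecular formula: C7H11NO2.
Molar mass = 141.170 g/mol.
Mass from C: 7 × 12.011 = 84.077 g/mol.
%C = 84.077 / 141.170 × 100 = 59.56%.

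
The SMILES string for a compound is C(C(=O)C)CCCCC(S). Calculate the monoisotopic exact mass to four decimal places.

Atom tally by fragment:
  CH3COCH2 → C:3 H:5 O:1
  CH2 → C:1 H:2
  CH2 → C:1 H:2
  CH2 → C:1 H:2
  CH2 → C:1 H:2
  CH2SH → C:1 H:3 S:1
Element totals:
  C: 8
  H: 16
  O: 1
  S: 1
Molecular formula: C8H16OS.
  M = 8(12.0) + 16(1.007825) + 15.994915 + 31.972071
    = 96.000000 + 16.125200 + 15.994915 + 31.972071 = 160.092186

160.0922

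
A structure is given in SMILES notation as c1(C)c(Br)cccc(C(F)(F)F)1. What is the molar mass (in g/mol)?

Atom tally by fragment:
  benzene ring core → C:6 H:6
  (− 3 ring H displaced by substituents)
  + CH3 → C:1 H:3
  + Br → Br:1
  + CF3 → C:1 F:3
Element totals:
  C: 8
  H: 6
  Br: 1
  F: 3
Molecular formula: C8H6BrF3.
  M = 8(12.011) + 6(1.008) + 79.904 + 3(18.998)
    = 96.088 + 6.048 + 79.904 + 56.994 = 239.034

239.03 g/mol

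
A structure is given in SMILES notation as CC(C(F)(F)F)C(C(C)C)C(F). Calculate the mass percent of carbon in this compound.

51.61%

Atom tally by fragment:
  CH3 → C:1 H:3
  CH(CF3) → C:2 H:1 F:3
  CH(CH(CH3)2) → C:4 H:8
  CH2F → C:1 H:2 F:1
Element totals:
  C: 8
  H: 14
  F: 4
Molecular formula: C8H14F4.
Molar mass = 186.192 g/mol.
Mass from C: 8 × 12.011 = 96.088 g/mol.
%C = 96.088 / 186.192 × 100 = 51.61%.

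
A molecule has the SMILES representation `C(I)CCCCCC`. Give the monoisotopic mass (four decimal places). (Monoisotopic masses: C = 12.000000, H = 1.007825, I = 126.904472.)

Atom tally by fragment:
  ICH2 → C:1 H:2 I:1
  CH2 → C:1 H:2
  CH2 → C:1 H:2
  CH2 → C:1 H:2
  CH2 → C:1 H:2
  CH2 → C:1 H:2
  CH3 → C:1 H:3
Element totals:
  C: 7
  H: 15
  I: 1
Molecular formula: C7H15I.
  M = 7(12.0) + 15(1.007825) + 126.904472
    = 84.000000 + 15.117375 + 126.904472 = 226.021847

226.0218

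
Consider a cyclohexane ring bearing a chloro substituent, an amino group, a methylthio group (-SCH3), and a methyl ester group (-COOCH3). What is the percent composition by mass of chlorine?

14.91%

Atom tally by fragment:
  cyclohexane ring core → C:6 H:12
  (− 4 ring H displaced by substituents)
  + Cl → Cl:1
  + NH2 → N:1 H:2
  + SCH3 → C:1 H:3 S:1
  + COOCH3 → C:2 H:3 O:2
Element totals:
  C: 9
  H: 16
  Cl: 1
  N: 1
  O: 2
  S: 1
Molecular formula: C9H16ClNO2S.
Molar mass = 237.742 g/mol.
Mass from Cl: 1 × 35.45 = 35.450 g/mol.
%Cl = 35.450 / 237.742 × 100 = 14.91%.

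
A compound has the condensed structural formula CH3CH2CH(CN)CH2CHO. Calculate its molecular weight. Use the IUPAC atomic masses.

Element totals:
  C: 6
  H: 9
  N: 1
  O: 1
Molecular formula: C6H9NO.
  M = 6(12.011) + 9(1.008) + 14.007 + 15.999
    = 72.066 + 9.072 + 14.007 + 15.999 = 111.144

111.14 g/mol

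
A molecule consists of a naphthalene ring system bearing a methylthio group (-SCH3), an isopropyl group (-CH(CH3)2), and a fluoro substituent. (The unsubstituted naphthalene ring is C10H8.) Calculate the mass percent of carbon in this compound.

Atom tally by fragment:
  naphthalene ring system core → C:10 H:8
  (− 3 ring H displaced by substituents)
  + SCH3 → C:1 H:3 S:1
  + CH(CH3)2 → C:3 H:7
  + F → F:1
Element totals:
  C: 14
  H: 15
  F: 1
  S: 1
Molecular formula: C14H15FS.
Molar mass = 234.332 g/mol.
Mass from C: 14 × 12.011 = 168.154 g/mol.
%C = 168.154 / 234.332 × 100 = 71.76%.

71.76%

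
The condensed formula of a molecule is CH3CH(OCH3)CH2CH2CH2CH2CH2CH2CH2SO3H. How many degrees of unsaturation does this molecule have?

Atom tally by fragment:
  CH3 → C:1 H:3
  CH(OCH3) → C:2 H:4 O:1
  CH2 → C:1 H:2
  CH2 → C:1 H:2
  CH2 → C:1 H:2
  CH2 → C:1 H:2
  CH2 → C:1 H:2
  CH2 → C:1 H:2
  CH2SO3H → C:1 H:3 S:1 O:3
Element totals:
  C: 10
  H: 22
  O: 4
  S: 1
Molecular formula: C10H22O4S.
DoU = (2C + 2 + N − H − X) / 2 = (2·10 + 2 + 0 − 22 − 0) / 2 = 0.

0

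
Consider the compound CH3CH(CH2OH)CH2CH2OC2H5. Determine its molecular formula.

Atom tally by fragment:
  CH3 → C:1 H:3
  CH(CH2OH) → C:2 H:4 O:1
  CH2 → C:1 H:2
  CH2OC2H5 → C:3 H:7 O:1
Element totals:
  C: 7
  H: 16
  O: 2

C7H16O2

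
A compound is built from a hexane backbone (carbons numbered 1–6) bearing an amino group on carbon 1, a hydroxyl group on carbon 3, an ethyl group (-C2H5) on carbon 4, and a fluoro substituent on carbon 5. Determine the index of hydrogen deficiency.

0

Atom tally by fragment:
  H2NCH2 → C:1 H:4 N:1
  CH2 → C:1 H:2
  CH(OH) → C:1 H:2 O:1
  CH(C2H5) → C:3 H:6
  CH(F) → C:1 H:1 F:1
  CH3 → C:1 H:3
Element totals:
  C: 8
  H: 18
  F: 1
  N: 1
  O: 1
Molecular formula: C8H18FNO.
DoU = (2C + 2 + N − H − X) / 2 = (2·8 + 2 + 1 − 18 − 1) / 2 = 0.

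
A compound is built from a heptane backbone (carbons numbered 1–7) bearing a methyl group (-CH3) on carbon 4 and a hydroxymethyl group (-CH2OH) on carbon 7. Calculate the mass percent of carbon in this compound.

74.93%

Atom tally by fragment:
  CH3 → C:1 H:3
  CH2 → C:1 H:2
  CH2 → C:1 H:2
  CH(CH3) → C:2 H:4
  CH2 → C:1 H:2
  CH2 → C:1 H:2
  CH2CH2OH → C:2 H:5 O:1
Element totals:
  C: 9
  H: 20
  O: 1
Molecular formula: C9H20O.
Molar mass = 144.258 g/mol.
Mass from C: 9 × 12.011 = 108.099 g/mol.
%C = 108.099 / 144.258 × 100 = 74.93%.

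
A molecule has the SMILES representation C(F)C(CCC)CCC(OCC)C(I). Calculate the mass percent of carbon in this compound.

Atom tally by fragment:
  FCH2 → C:1 H:2 F:1
  CH(CH2CH2CH3) → C:4 H:8
  CH2 → C:1 H:2
  CH2 → C:1 H:2
  CH(OC2H5) → C:3 H:6 O:1
  CH2I → C:1 H:2 I:1
Element totals:
  C: 11
  H: 22
  F: 1
  I: 1
  O: 1
Molecular formula: C11H22FIO.
Molar mass = 316.198 g/mol.
Mass from C: 11 × 12.011 = 132.121 g/mol.
%C = 132.121 / 316.198 × 100 = 41.78%.

41.78%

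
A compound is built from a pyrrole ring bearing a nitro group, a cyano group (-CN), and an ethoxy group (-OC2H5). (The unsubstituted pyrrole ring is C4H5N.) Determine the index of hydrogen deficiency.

Atom tally by fragment:
  pyrrole ring core → C:4 H:5 N:1
  (− 3 ring H displaced by substituents)
  + NO2 → N:1 O:2
  + CN → C:1 N:1
  + OC2H5 → C:2 H:5 O:1
Element totals:
  C: 7
  H: 7
  N: 3
  O: 3
Molecular formula: C7H7N3O3.
DoU = (2C + 2 + N − H − X) / 2 = (2·7 + 2 + 3 − 7 − 0) / 2 = 6.

6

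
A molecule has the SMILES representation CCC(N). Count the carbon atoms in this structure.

3

Atom tally by fragment:
  CH3 → C:1 H:3
  CH2 → C:1 H:2
  CH2NH2 → C:1 H:4 N:1
Element totals:
  C: 3
  H: 9
  N: 1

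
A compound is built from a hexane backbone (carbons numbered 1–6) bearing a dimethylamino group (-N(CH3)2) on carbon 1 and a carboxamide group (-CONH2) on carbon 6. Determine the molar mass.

172.27 g/mol

Atom tally by fragment:
  (CH3)2NCH2 → C:3 H:8 N:1
  CH2 → C:1 H:2
  CH2 → C:1 H:2
  CH2 → C:1 H:2
  CH2 → C:1 H:2
  CH2CONH2 → C:2 H:4 O:1 N:1
Element totals:
  C: 9
  H: 20
  N: 2
  O: 1
Molecular formula: C9H20N2O.
  M = 9(12.011) + 20(1.008) + 2(14.007) + 15.999
    = 108.099 + 20.160 + 28.014 + 15.999 = 172.272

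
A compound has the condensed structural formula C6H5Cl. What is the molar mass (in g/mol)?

112.56 g/mol

Atom tally by fragment:
  benzene ring core → C:6 H:6
  (− 1 ring H displaced by substituents)
  + Cl → Cl:1
Element totals:
  C: 6
  H: 5
  Cl: 1
Molecular formula: C6H5Cl.
  M = 6(12.011) + 5(1.008) + 35.45
    = 72.066 + 5.040 + 35.450 = 112.556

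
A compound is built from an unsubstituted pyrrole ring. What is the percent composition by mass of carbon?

Atom tally by fragment:
  pyrrole ring core → C:4 H:5 N:1
Element totals:
  C: 4
  H: 5
  N: 1
Molecular formula: C4H5N.
Molar mass = 67.091 g/mol.
Mass from C: 4 × 12.011 = 48.044 g/mol.
%C = 48.044 / 67.091 × 100 = 71.61%.

71.61%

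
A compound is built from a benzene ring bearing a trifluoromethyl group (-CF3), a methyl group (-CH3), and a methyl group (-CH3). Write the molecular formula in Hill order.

C9H9F3

Atom tally by fragment:
  benzene ring core → C:6 H:6
  (− 3 ring H displaced by substituents)
  + CF3 → C:1 F:3
  + CH3 → C:1 H:3
  + CH3 → C:1 H:3
Element totals:
  C: 9
  H: 9
  F: 3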